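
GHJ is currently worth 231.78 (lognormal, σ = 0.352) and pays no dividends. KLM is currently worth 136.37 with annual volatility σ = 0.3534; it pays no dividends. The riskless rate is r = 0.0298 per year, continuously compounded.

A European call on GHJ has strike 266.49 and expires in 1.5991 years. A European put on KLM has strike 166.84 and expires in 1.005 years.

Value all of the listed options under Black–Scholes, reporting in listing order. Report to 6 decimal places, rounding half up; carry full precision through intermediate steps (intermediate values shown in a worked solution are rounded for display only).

[GHJ call K=266.49]
σ√T = 0.352·√1.5991 = 0.445123
d₁ = (ln(S/K) + (r+σ²/2)T) / (σ√T) = (ln(231.78/266.49) + (0.0298+0.352²/2)·1.5991) / 0.445123 = (-0.139548 + 0.146721) / 0.445123 = 0.016114
d₂ = d₁ − σ√T = 0.016114 − 0.445123 = -0.429010
e^{−rT} = 0.953464
N(d₁) = 0.506428,  N(d₂) = 0.333958
price = S·N(d₁) − K·e^{−rT}·N(d₂) = 117.379911 − 84.854973 = 32.524938
[KLM put K=166.84]
σ√T = 0.3534·√1.005 = 0.354282
d₁ = (ln(S/K) + (r+σ²/2)T) / (σ√T) = (ln(136.37/166.84) + (0.0298+0.3534²/2)·1.005) / 0.354282 = (-0.201663 + 0.092707) / 0.354282 = -0.307541
d₂ = d₁ − σ√T = -0.307541 − 0.354282 = -0.661824
e^{−rT} = 0.970495
N(−d₁) = 0.620784,  N(−d₂) = 0.745958
price = K·e^{−rT}·N(−d₂) − S·N(−d₁) = 120.783557 − 84.656357 = 36.127200

price(GHJ call K=266.49) = 32.524938
price(KLM put K=166.84) = 36.127200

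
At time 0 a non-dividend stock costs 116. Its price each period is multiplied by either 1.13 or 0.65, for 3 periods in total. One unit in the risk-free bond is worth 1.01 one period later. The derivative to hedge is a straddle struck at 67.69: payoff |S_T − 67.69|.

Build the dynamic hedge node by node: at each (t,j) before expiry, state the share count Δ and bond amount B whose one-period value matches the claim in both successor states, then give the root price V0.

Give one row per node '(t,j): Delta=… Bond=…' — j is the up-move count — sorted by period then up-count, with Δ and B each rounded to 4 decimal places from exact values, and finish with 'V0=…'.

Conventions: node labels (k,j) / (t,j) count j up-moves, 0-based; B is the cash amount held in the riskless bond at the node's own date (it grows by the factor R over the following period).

(0,0): Delta=0.7857 Bond=-36.3934
(1,0): Delta=0.1731 Bond=9.4305
(1,1): Delta=0.9032 Bond=-52.1534
(2,0): Delta=-1.0000 Bond=67.0198
(2,1): Delta=0.3981 Bond=-9.6401
(2,2): Delta=1.0000 Bond=-67.0198
V0=54.7476

The replicating-portfolio and risk-neutral prices coincide; use p* = (1.01−0.65)/(1.13−0.65) = 0.7500 for the latter.
Payoffs at expiry: V(3,0)=35.8335, V(3,1)=12.3087, V(3,2)=28.5883, V(3,3)=99.6861
Node (2,0) S=49.0100: V=(p*·12.3087+(1−p*)·35.8335)/1.01=18.0098; Δ=(12.3087−35.8335)/(55.3813−31.8565)=-1.0000; B=V−Δ·S=67.0198
Node (2,1) S=85.2020: V=(p*·28.5883+(1−p*)·12.3087)/1.01=24.2756; Δ=(28.5883−12.3087)/(96.2783−55.3813)=0.3981; B=V−Δ·S=-9.6401
Node (2,2) S=148.1204: V=(p*·99.6861+(1−p*)·28.5883)/1.01=81.1006; Δ=(99.6861−28.5883)/(167.3761−96.2783)=1.0000; B=V−Δ·S=-67.0198
Node (1,0) S=75.4000: V=(p*·24.2756+(1−p*)·18.0098)/1.01=22.4843; Δ=(24.2756−18.0098)/(85.2020−49.0100)=0.1731; B=V−Δ·S=9.4305
Node (1,1) S=131.0800: V=(p*·81.1006+(1−p*)·24.2756)/1.01=66.2320; Δ=(81.1006−24.2756)/(148.1204−85.2020)=0.9032; B=V−Δ·S=-52.1534
Node (0,0) S=116.0000: V=(p*·66.2320+(1−p*)·22.4843)/1.01=54.7476; Δ=(66.2320−22.4843)/(131.0800−75.4000)=0.7857; B=V−Δ·S=-36.3934
Sanity check at the root: Δ(0,0)·S0 + B(0,0) reproduces V0 = 54.7476.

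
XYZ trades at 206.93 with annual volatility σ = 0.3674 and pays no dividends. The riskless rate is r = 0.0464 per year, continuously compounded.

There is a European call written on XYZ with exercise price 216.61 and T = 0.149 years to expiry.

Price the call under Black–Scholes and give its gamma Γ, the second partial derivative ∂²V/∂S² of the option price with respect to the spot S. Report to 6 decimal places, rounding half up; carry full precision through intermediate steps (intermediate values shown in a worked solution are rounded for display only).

price = 8.278336
Γ = 0.013318

σ√T = 0.3674·√0.149 = 0.141818
d₁ = (ln(S/K) + (r+σ²/2)T) / (σ√T) = (ln(206.93/216.61) + (0.0464+0.3674²/2)·0.149) / 0.141818 = (-0.045718 + 0.016970) / 0.141818 = -0.202711
d₂ = d₁ − σ√T = -0.202711 − 0.141818 = -0.344529
e^{−rT} = 0.993110
N(d₁) = 0.419681,  N(d₂) = 0.365224
Call price V = S·N(d₁) − K·e^{−rT}·N(d₂) = 86.844487 − 78.566151 = 8.278336
φ(d₁) = (1/√(2π))·e^{−d₁²/2} = 0.390829
Γ = φ(d₁) / (S·σ·√T) = 0.013318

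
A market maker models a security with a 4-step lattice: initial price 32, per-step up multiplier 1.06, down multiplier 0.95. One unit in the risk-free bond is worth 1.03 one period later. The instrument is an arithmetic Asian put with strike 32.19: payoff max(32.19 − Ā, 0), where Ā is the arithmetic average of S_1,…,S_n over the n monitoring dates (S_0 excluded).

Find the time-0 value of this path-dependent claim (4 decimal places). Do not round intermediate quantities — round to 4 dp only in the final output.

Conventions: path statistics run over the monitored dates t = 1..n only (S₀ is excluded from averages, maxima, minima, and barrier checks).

Under the martingale measure an up-move has probability p* = 0.7273; value the claim as the probability-weighted average of per-path payoffs, discounted 4 periods at R = 1.03.
Enumerate all 2^4 = 16 price paths (U = up ×1.06, D = down ×0.95); each path with k up-moves has probability p*^k·(1−p*)^(4−k).
DDDD: Ā=28.1950, payoff=3.9949, prob=0.005532
UDDD: Ā=31.4597, payoff=0.7303, prob=0.014753
DUDD: Ā=30.5797, payoff=1.6103, prob=0.014753
UUDD: Ā=34.1206, payoff=0.0000, prob=0.039342
DDUD: Ā=29.7437, payoff=2.4463, prob=0.014753
UDUD: Ā=33.1878, payoff=0.0000, prob=0.039342
DUUD: Ā=32.3078, payoff=0.0000, prob=0.039342
UUUD: Ā=36.0486, payoff=0.0000, prob=0.104911
DDDU: Ā=28.9495, payoff=3.2405, prob=0.014753
UDDU: Ā=32.3016, payoff=0.0000, prob=0.039342
DUDU: Ā=31.4216, payoff=0.7684, prob=0.039342
UUDU: Ā=35.0599, payoff=0.0000, prob=0.104911
DDUU: Ā=30.5856, payoff=1.6044, prob=0.039342
UDUU: Ā=34.1271, payoff=0.0000, prob=0.104911
DUUU: Ā=33.2471, payoff=0.0000, prob=0.104911
UUUU: Ā=37.0967, payoff=0.0000, prob=0.279762
Price = Σ prob·payoff / R^4 = 0.233879 / 1.125509 = 0.2078

price = 0.2078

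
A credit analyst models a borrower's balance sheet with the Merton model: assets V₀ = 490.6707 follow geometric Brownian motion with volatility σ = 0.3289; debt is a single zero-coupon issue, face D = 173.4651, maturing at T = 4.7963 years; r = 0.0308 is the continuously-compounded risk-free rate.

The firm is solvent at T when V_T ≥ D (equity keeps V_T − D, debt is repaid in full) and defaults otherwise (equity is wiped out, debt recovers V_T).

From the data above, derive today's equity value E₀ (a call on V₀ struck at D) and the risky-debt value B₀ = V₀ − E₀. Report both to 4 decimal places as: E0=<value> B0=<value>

Apply the equity-as-call identities (strike 173.4651, horizon 4.7963 years):
d₁ = [ln(V₀/D) + (r + σ²/2)T] / (σ√T)
   = [ln(490.6707/173.4651) + (0.0308 + 0.5·0.3289²)·4.7963] / (0.3289·√4.7963)
   = [1.039797 + 0.407146] / 0.720306 = 2.008790
d₂ = d₁ − σ√T = 2.008790 − 0.720306 = 1.288484
N(d₁) = 0.977720,  N(d₂) = 0.901211,  e^(−rT) = 0.862667
E₀ = V₀·N(d₁) − D·e^(−rT)·N(d₂)
   = 490.6707·0.977720 − 173.4651·0.862667·0.901211 = 344.879029
B₀ = V₀ − E₀ = 490.6707 − 344.879029 = 145.791671

E0=344.8790 B0=145.7917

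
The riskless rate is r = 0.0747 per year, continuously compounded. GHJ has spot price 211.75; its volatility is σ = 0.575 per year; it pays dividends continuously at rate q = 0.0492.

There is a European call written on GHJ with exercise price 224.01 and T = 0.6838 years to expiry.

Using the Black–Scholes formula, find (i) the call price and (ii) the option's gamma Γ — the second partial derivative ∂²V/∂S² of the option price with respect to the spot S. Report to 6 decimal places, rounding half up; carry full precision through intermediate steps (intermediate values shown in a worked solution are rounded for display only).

σ√T = 0.575·√0.6838 = 0.475480
d₁ = (ln(S/K) + (r−q+σ²/2)T) / (σ√T) = (ln(211.75/224.01) + (0.0747−0.0492+0.575²/2)·0.6838) / 0.475480 = (-0.056284 + 0.130478) / 0.475480 = 0.156039
d₂ = d₁ − σ√T = 0.156039 − 0.475480 = -0.319442
e^{−rT} = 0.950203
e^{−qT} = 0.966917
N(d₁) = 0.561999,  N(d₂) = 0.374696
Call price V = S·e^{−qT}·N(d₁) − K·e^{−rT}·N(d₂) = 115.066197 − 79.755853 = 35.310344
φ(d₁) = (1/√(2π))·e^{−d₁²/2} = 0.394115
Γ = e^{−qT}·φ(d₁) / (S·σ·√T) = 0.003785

price = 35.310344
Γ = 0.003785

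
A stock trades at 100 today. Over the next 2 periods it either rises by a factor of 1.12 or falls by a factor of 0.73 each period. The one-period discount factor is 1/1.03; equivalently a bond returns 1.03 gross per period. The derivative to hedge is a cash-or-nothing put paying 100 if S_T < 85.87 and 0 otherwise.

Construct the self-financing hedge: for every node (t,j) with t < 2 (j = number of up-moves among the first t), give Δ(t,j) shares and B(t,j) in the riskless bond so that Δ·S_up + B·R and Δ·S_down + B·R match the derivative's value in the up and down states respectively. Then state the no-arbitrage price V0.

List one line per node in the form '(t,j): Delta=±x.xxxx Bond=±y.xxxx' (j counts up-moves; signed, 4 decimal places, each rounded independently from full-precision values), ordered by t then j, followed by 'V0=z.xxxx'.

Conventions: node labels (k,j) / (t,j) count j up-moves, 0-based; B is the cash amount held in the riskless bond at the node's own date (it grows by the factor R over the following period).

The replicating-portfolio and risk-neutral prices coincide; use p* = (1.03−0.73)/(1.12−0.73) = 0.7692 for the latter.
At maturity the claim pays: V(2,0)=100.0000, V(2,1)=100.0000, V(2,2)=0.0000
Node (1,0) S=73.0000: V=(p*·100.0000+(1−p*)·100.0000)/1.03=97.0874; Δ=(100.0000−100.0000)/(81.7600−53.2900)=0.0000; B=V−Δ·S=97.0874
Node (1,1) S=112.0000: V=(p*·0.0000+(1−p*)·100.0000)/1.03=22.4048; Δ=(0.0000−100.0000)/(125.4400−81.7600)=-2.2894; B=V−Δ·S=278.8150
Node (0,0) S=100.0000: V=(p*·22.4048+(1−p*)·97.0874)/1.03=38.4847; Δ=(22.4048−97.0874)/(112.0000−73.0000)=-1.9149; B=V−Δ·S=229.9785
As a check, the time-0 holding Δ(0,0)·S0 + B(0,0) comes to 38.4847 — exactly V0.

(0,0): Delta=-1.9149 Bond=229.9785
(1,0): Delta=0.0000 Bond=97.0874
(1,1): Delta=-2.2894 Bond=278.8150
V0=38.4847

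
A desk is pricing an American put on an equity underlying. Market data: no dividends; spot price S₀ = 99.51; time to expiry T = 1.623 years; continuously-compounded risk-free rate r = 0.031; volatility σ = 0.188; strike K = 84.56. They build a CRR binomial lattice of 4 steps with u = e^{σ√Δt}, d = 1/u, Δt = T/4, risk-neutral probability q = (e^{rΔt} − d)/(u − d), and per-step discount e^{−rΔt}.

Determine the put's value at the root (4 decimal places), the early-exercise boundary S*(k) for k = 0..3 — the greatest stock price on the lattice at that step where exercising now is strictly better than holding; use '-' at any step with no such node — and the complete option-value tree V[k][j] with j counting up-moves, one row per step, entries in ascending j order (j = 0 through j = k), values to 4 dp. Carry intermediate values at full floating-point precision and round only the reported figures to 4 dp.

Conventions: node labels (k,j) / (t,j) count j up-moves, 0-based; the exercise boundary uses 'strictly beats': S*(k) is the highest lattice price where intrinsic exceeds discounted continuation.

params: Δt=0.40575 u=1.12722 d=0.88714 q=0.52282 e^(-rΔt)=0.98750
t_4 payoffs: 22.9240 6.2440 0.0000 0.0000 0.0000
t_3: node(3,0) S=69.4772 payoff=15.0828 vs cont=14.0259 → 15.0828 [stop]  node(3,1) S=88.2792 payoff=0.0000 vs cont=2.9423 → 2.9423 [wait]  node(3,2) S=112.1695 payoff=0.0000 vs cont=0.0000 → 0.0000 [wait]  node(3,3) S=142.5250 payoff=0.0000 vs cont=0.0000 → 0.0000 [wait]  ⇒ S*(3)=69.4772
t_2: node(2,0) S=78.3160 payoff=6.2440 vs cont=8.6263 → 8.6263 [wait]  node(2,1) S=99.5100 payoff=0.0000 vs cont=1.3864 → 1.3864 [wait]  node(2,2) S=126.4396 payoff=0.0000 vs cont=0.0000 → 0.0000 [wait]  ⇒ S*(2)=-
t_1: node(1,0) S=88.2792 payoff=0.0000 vs cont=4.7806 → 4.7806 [wait]  node(1,1) S=112.1695 payoff=0.0000 vs cont=0.6533 → 0.6533 [wait]  ⇒ S*(1)=-
t_0: node(0,0) S=99.5100 payoff=0.0000 vs cont=2.5900 → 2.5900 [wait]  ⇒ S*(0)=-

price = 2.5900
boundary = - - - 69.4772
tree:
2.5900
4.7806 0.6533
8.6263 1.3864 0.0000
15.0828 2.9423 0.0000 0.0000
22.9240 6.2440 0.0000 0.0000 0.0000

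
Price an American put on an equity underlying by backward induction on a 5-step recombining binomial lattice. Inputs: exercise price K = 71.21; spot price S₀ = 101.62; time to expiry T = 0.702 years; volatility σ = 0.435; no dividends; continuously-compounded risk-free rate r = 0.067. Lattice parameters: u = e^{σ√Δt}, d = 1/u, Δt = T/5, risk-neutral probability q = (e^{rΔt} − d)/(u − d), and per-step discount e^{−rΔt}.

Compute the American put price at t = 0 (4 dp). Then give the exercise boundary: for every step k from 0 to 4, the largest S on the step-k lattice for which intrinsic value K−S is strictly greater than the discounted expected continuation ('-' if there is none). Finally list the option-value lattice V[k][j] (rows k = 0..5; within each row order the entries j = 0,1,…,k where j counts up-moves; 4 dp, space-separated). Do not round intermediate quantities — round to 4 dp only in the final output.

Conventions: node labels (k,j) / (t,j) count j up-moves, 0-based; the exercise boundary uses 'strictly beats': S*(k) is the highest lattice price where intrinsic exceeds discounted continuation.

price = 2.3434
boundary = - - - - 52.9455
tree:
2.3434
4.0616 0.5875
6.9057 1.1588 0.0000
11.4404 2.2856 0.0000 0.0000
18.2645 4.5081 0.0000 0.0000 0.0000
26.2277 8.8916 0.0000 0.0000 0.0000 0.0000

Δt=0.14040  u=1.17703  d=0.84960  q=0.48821  discount=0.99064
step 5 (expiry): payoffs max(K−S,0) = 26.2277 8.8916 0.0000 0.0000 0.0000 0.0000
step 4: (k=4,j=0): S=52.9455, K−S=18.2645, hold=17.5978 ⇒ V=18.2645 exercise | (k=4,j=1): S=73.3507, K−S=0.0000, hold=4.5081 ⇒ V=4.5081 continue | (k=4,j=2): S=101.6200, K−S=0.0000, hold=0.0000 ⇒ V=0.0000 continue | (k=4,j=3): S=140.7843, K−S=0.0000, hold=0.0000 ⇒ V=0.0000 continue | (k=4,j=4): S=195.0426, K−S=0.0000, hold=0.0000 ⇒ V=0.0000 continue  boundary S*=52.9455
step 3: (k=3,j=0): S=62.3184, K−S=8.8916, hold=11.4404 ⇒ V=11.4404 continue | (k=3,j=1): S=86.3359, K−S=0.0000, hold=2.2856 ⇒ V=2.2856 continue | (k=3,j=2): S=119.6098, K−S=0.0000, hold=0.0000 ⇒ V=0.0000 continue | (k=3,j=3): S=165.7074, K−S=0.0000, hold=0.0000 ⇒ V=0.0000 continue  boundary S*=-
step 2: (k=2,j=0): S=73.3507, K−S=0.0000, hold=6.9057 ⇒ V=6.9057 continue | (k=2,j=1): S=101.6200, K−S=0.0000, hold=1.1588 ⇒ V=1.1588 continue | (k=2,j=2): S=140.7843, K−S=0.0000, hold=0.0000 ⇒ V=0.0000 continue  boundary S*=-
step 1: (k=1,j=0): S=86.3359, K−S=0.0000, hold=4.0616 ⇒ V=4.0616 continue | (k=1,j=1): S=119.6098, K−S=0.0000, hold=0.5875 ⇒ V=0.5875 continue  boundary S*=-
step 0: (k=0,j=0): S=101.6200, K−S=0.0000, hold=2.3434 ⇒ V=2.3434 continue  boundary S*=-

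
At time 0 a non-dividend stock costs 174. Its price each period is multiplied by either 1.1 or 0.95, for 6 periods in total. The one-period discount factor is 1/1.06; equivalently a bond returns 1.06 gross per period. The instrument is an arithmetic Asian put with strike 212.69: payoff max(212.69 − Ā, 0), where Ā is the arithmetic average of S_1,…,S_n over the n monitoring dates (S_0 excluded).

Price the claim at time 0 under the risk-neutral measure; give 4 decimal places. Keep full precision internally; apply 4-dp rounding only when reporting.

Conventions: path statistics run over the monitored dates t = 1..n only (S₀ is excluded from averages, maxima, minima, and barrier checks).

Set p* = 0.7333 (from d < R < u); the path-dependent value is the discounted p*-expectation over all price paths.
Enumerate all 2^6 = 64 price paths (U = up ×1.1, D = down ×0.95); each path with k up-moves has probability p*^k·(1−p*)^(6−k).
DDDDDD: Ā=145.9644, payoff=66.7256, prob=0.000360
UDDDDD: Ā=169.0114, payoff=43.6786, prob=0.000989
DUDDDD: Ā=164.6614, payoff=48.0286, prob=0.000989
UUDDDD: Ā=190.6605, payoff=22.0295, prob=0.002719
DDUDDD: Ā=160.5289, payoff=52.1611, prob=0.000989
UDUDDD: Ā=185.8755, payoff=26.8145, prob=0.002719
DUUDDD: Ā=181.5255, payoff=31.1645, prob=0.002719
UUUDDD: Ā=210.1875, payoff=2.5025, prob=0.007478
DDDUDD: Ā=156.6030, payoff=56.0870, prob=0.000989
UDDUDD: Ā=181.3298, payoff=31.3602, prob=0.002719
DUDUDD: Ā=176.9798, payoff=35.7102, prob=0.002719
UUDUDD: Ā=204.9240, payoff=7.7660, prob=0.007478
DDUUDD: Ā=172.8473, payoff=39.8427, prob=0.002719
UDUUDD: Ā=200.1390, payoff=12.5510, prob=0.007478
DUUUDD: Ā=195.7890, payoff=16.9010, prob=0.007478
UUUUDD: Ā=226.7030, payoff=0.0000, prob=0.020566
DDDDUD: Ā=152.8734, payoff=59.8166, prob=0.000989
UDDDUD: Ā=177.0113, payoff=35.6787, prob=0.002719
DUDDUD: Ā=172.6613, payoff=40.0287, prob=0.002719
UUDDUD: Ā=199.9236, payoff=12.7664, prob=0.007478
DDUDUD: Ā=168.5288, payoff=44.1612, prob=0.002719
UDUDUD: Ā=195.1386, payoff=17.5514, prob=0.007478
DUUDUD: Ā=190.7886, payoff=21.9014, prob=0.007478
UUUDUD: Ā=220.9132, payoff=0.0000, prob=0.020566
DDDUUD: Ā=164.6030, payoff=48.0870, prob=0.002719
UDDUUD: Ā=190.5929, payoff=22.0971, prob=0.007478
DUDUUD: Ā=186.2429, payoff=26.4471, prob=0.007478
UUDUUD: Ā=215.6497, payoff=0.0000, prob=0.020566
DDUUUD: Ā=182.1104, payoff=30.5796, prob=0.007478
UDUUUD: Ā=210.8647, payoff=1.8253, prob=0.020566
DUUUUD: Ā=206.5147, payoff=6.1753, prob=0.020566
UUUUUD: Ā=239.1222, payoff=0.0000, prob=0.056556
DDDDDU: Ā=149.3303, payoff=63.3597, prob=0.000989
UDDDDU: Ā=172.9088, payoff=39.7812, prob=0.002719
DUDDDU: Ā=168.5588, payoff=44.1312, prob=0.002719
UUDDDU: Ā=195.1733, payoff=17.5167, prob=0.007478
DDUDDU: Ā=164.4263, payoff=48.2637, prob=0.002719
UDUDDU: Ā=190.3883, payoff=22.3017, prob=0.007478
DUUDDU: Ā=186.0383, payoff=26.6517, prob=0.007478
UUUDDU: Ā=215.4128, payoff=0.0000, prob=0.020566
DDDUDU: Ā=160.5004, payoff=52.1896, prob=0.002719
UDDUDU: Ā=185.8426, payoff=26.8474, prob=0.007478
DUDUDU: Ā=181.4926, payoff=31.1974, prob=0.007478
UUDUDU: Ā=210.1493, payoff=2.5407, prob=0.020566
DDUUDU: Ā=177.3601, payoff=35.3299, prob=0.007478
UDUUDU: Ā=205.3643, payoff=7.3257, prob=0.020566
DUUUDU: Ā=201.0143, payoff=11.6757, prob=0.020566
UUUUDU: Ā=232.7534, payoff=0.0000, prob=0.056556
DDDDUU: Ā=156.7708, payoff=55.9192, prob=0.002719
UDDDUU: Ā=181.5241, payoff=31.1659, prob=0.007478
DUDDUU: Ā=177.1741, payoff=35.5159, prob=0.007478
UUDDUU: Ā=205.1490, payoff=7.5410, prob=0.020566
DDUDUU: Ā=173.0416, payoff=39.6484, prob=0.007478
UDUDUU: Ā=200.3640, payoff=12.3260, prob=0.020566
DUUDUU: Ā=196.0140, payoff=16.6760, prob=0.020566
UUUDUU: Ā=226.9636, payoff=0.0000, prob=0.056556
DDDUUU: Ā=169.1157, payoff=43.5743, prob=0.007478
UDDUUU: Ā=195.8182, payoff=16.8718, prob=0.020566
DUDUUU: Ā=191.4682, payoff=21.2218, prob=0.020566
UUDUUU: Ā=221.7001, payoff=0.0000, prob=0.056556
DDUUUU: Ā=187.3357, payoff=25.3543, prob=0.020566
UDUUUU: Ā=216.9151, payoff=0.0000, prob=0.056556
DUUUUU: Ā=212.5651, payoff=0.1249, prob=0.056556
UUUUUU: Ā=246.1280, payoff=0.0000, prob=0.155528
Price = Σ prob·payoff / R^6 = 8.228773 / 1.418519 = 5.8010

price = 5.8010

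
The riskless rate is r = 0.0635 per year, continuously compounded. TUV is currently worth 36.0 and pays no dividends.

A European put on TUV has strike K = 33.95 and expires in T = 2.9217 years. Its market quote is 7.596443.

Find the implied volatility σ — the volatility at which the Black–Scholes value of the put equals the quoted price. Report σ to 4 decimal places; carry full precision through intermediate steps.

sigma = 0.5249

At σ = 0.5249 the Black–Scholes value reproduces the quote:
σ√T = 0.5249·√2.9217 = 0.897211
d₁ = (ln(S/K) + (r+σ²/2)T) / (σ√T) = (ln(36.0/33.95) + (0.0635+0.5249²/2)·2.9217) / 0.897211 = (0.058630 + 0.588021) / 0.897211 = 0.720735
d₂ = d₁ − σ√T = 0.720735 − 0.897211 = -0.176475
e^{−rT} = 0.830666
N(−d₁) = 0.235536,  N(−d₂) = 0.570040
V = K·e^{−rT}·N(−d₂) − S·N(−d₁) = 16.075744 − 8.479302 = 7.596443 (matching the quote); vega is positive throughout, so no other σ reproduces this price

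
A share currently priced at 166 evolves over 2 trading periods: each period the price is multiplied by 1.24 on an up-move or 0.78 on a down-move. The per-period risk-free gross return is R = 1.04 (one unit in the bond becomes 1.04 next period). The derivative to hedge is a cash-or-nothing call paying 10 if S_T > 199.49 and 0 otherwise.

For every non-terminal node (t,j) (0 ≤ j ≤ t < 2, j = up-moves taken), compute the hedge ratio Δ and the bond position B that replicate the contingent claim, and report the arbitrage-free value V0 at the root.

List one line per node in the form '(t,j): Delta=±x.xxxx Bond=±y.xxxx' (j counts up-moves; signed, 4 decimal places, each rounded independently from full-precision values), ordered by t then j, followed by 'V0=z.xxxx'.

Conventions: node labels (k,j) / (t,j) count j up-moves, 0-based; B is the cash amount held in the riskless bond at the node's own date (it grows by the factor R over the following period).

(0,0): Delta=0.0712 Bond=-8.8611
(1,0): Delta=0.0000 Bond=0.0000
(1,1): Delta=0.1056 Bond=-16.3043
V0=2.9537

Under the risk-neutral measure, an up-move has probability p* = (R−d)/(u−d) = 0.5652 and values discount at R = 1.04.
Terminal payoffs: V(2,0)=0.0000, V(2,1)=0.0000, V(2,2)=10.0000
Node (1,0) S=129.4800: V=(p*·0.0000+(1−p*)·0.0000)/1.04=0.0000; Δ=(0.0000−0.0000)/(160.5552−100.9944)=0.0000; B=V−Δ·S=0.0000
Node (1,1) S=205.8400: V=(p*·10.0000+(1−p*)·0.0000)/1.04=5.4348; Δ=(10.0000−0.0000)/(255.2416−160.5552)=0.1056; B=V−Δ·S=-16.3043
Node (0,0) S=166.0000: V=(p*·5.4348+(1−p*)·0.0000)/1.04=2.9537; Δ=(5.4348−0.0000)/(205.8400−129.4800)=0.0712; B=V−Δ·S=-8.8611
Verification: the root portfolio costs Δ(0,0)·S0 + B(0,0) = 2.9537, matching V0.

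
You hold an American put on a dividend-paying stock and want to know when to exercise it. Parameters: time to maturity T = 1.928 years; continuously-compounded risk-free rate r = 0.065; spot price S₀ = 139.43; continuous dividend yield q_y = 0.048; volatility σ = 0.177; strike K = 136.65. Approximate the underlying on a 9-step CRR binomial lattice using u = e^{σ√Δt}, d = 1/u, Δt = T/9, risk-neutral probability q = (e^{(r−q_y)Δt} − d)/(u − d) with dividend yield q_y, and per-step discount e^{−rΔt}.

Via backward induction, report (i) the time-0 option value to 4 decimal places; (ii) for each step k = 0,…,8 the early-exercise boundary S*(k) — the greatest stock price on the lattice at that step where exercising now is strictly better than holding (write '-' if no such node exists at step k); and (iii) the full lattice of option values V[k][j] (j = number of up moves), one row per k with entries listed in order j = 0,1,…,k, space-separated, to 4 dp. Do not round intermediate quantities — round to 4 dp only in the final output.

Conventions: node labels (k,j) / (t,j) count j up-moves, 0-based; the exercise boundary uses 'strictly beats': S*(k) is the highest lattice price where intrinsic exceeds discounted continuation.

params: Δt=0.21422 u=1.08537 d=0.92134 q=0.50177 e^(-rΔt)=0.98617
t_9 payoffs: 69.9466 58.0712 44.0816 27.6014 8.1872 0.0000 0.0000 0.0000 0.0000 0.0000
t_8: node(8,0) S=72.3980 payoff=64.2520 vs cont=63.1030 → 64.2520 [stop]  node(8,1) S=85.2873 payoff=51.3627 vs cont=50.3456 → 51.3627 [stop]  node(8,2) S=100.4712 payoff=36.1788 vs cont=35.3170 → 36.1788 [stop]  node(8,3) S=118.3583 payoff=18.2917 vs cont=17.6129 → 18.2917 [stop]  node(8,4) S=139.4300 payoff=0.0000 vs cont=4.0227 → 4.0227 [wait]  node(8,5) S=164.2531 payoff=0.0000 vs cont=0.0000 → 0.0000 [wait]  node(8,6) S=193.4955 payoff=0.0000 vs cont=0.0000 → 0.0000 [wait]  node(8,7) S=227.9441 payoff=0.0000 vs cont=0.0000 → 0.0000 [wait]  node(8,8) S=268.5256 payoff=0.0000 vs cont=0.0000 → 0.0000 [wait]  ⇒ S*(8)=118.3583
t_7: node(7,0) S=78.5788 payoff=58.0712 vs cont=56.9855 → 58.0712 [stop]  node(7,1) S=92.5684 payoff=44.0816 vs cont=43.1390 → 44.0816 [stop]  node(7,2) S=109.0486 payoff=27.6014 vs cont=26.8274 → 27.6014 [stop]  node(7,3) S=128.4628 payoff=8.1872 vs cont=10.9779 → 10.9779 [wait]  node(7,4) S=151.3334 payoff=0.0000 vs cont=1.9765 → 1.9765 [wait]  node(7,5) S=178.2757 payoff=0.0000 vs cont=0.0000 → 0.0000 [wait]  node(7,6) S=210.0147 payoff=0.0000 vs cont=0.0000 → 0.0000 [wait]  node(7,7) S=247.4042 payoff=0.0000 vs cont=0.0000 → 0.0000 [wait]  ⇒ S*(7)=109.0486
t_6: node(6,0) S=85.2873 payoff=51.3627 vs cont=50.3456 → 51.3627 [stop]  node(6,1) S=100.4712 payoff=36.1788 vs cont=35.3170 → 36.1788 [stop]  node(6,2) S=118.3583 payoff=18.2917 vs cont=18.9938 → 18.9938 [wait]  node(6,3) S=139.4300 payoff=0.0000 vs cont=6.3719 → 6.3719 [wait]  node(6,4) S=164.2531 payoff=0.0000 vs cont=0.9711 → 0.9711 [wait]  node(6,5) S=193.4955 payoff=0.0000 vs cont=0.0000 → 0.0000 [wait]  node(6,6) S=227.9441 payoff=0.0000 vs cont=0.0000 → 0.0000 [wait]  ⇒ S*(6)=100.4712
t_5: node(5,0) S=92.5684 payoff=44.0816 vs cont=43.1390 → 44.0816 [stop]  node(5,1) S=109.0486 payoff=27.6014 vs cont=27.1748 → 27.6014 [stop]  node(5,2) S=128.4628 payoff=8.1872 vs cont=12.4854 → 12.4854 [wait]  node(5,3) S=151.3334 payoff=0.0000 vs cont=3.6113 → 3.6113 [wait]  node(5,4) S=178.2757 payoff=0.0000 vs cont=0.4771 → 0.4771 [wait]  node(5,5) S=210.0147 payoff=0.0000 vs cont=0.0000 → 0.0000 [wait]  ⇒ S*(5)=109.0486
t_4: node(4,0) S=100.4712 payoff=36.1788 vs cont=35.3170 → 36.1788 [stop]  node(4,1) S=118.3583 payoff=18.2917 vs cont=19.7398 → 19.7398 [wait]  node(4,2) S=139.4300 payoff=0.0000 vs cont=7.9215 → 7.9215 [wait]  node(4,3) S=164.2531 payoff=0.0000 vs cont=2.0105 → 2.0105 [wait]  node(4,4) S=193.4955 payoff=0.0000 vs cont=0.2344 → 0.2344 [wait]  ⇒ S*(4)=100.4712
t_3: node(3,0) S=109.0486 payoff=27.6014 vs cont=27.5439 → 27.6014 [stop]  node(3,1) S=128.4628 payoff=8.1872 vs cont=13.6188 → 13.6188 [wait]  node(3,2) S=151.3334 payoff=0.0000 vs cont=4.8870 → 4.8870 [wait]  node(3,3) S=178.2757 payoff=0.0000 vs cont=1.1038 → 1.1038 [wait]  ⇒ S*(3)=109.0486
t_2: node(2,0) S=118.3583 payoff=18.2917 vs cont=20.3006 → 20.3006 [wait]  node(2,1) S=139.4300 payoff=0.0000 vs cont=9.1097 → 9.1097 [wait]  node(2,2) S=164.2531 payoff=0.0000 vs cont=2.9474 → 2.9474 [wait]  ⇒ S*(2)=-
t_1: node(1,0) S=128.4628 payoff=8.1872 vs cont=14.4822 → 14.4822 [wait]  node(1,1) S=151.3334 payoff=0.0000 vs cont=5.9344 → 5.9344 [wait]  ⇒ S*(1)=-
t_0: node(0,0) S=139.4300 payoff=0.0000 vs cont=10.0522 → 10.0522 [wait]  ⇒ S*(0)=-

price = 10.0522
boundary = - - - 109.0486 100.4712 109.0486 100.4712 109.0486 118.3583
tree:
10.0522
14.4822 5.9344
20.3006 9.1097 2.9474
27.6014 13.6188 4.8870 1.1038
36.1788 19.7398 7.9215 2.0105 0.2344
44.0816 27.6014 12.4854 3.6113 0.4771 0.0000
51.3627 36.1788 18.9938 6.3719 0.9711 0.0000 0.0000
58.0712 44.0816 27.6014 10.9779 1.9765 0.0000 0.0000 0.0000
64.2520 51.3627 36.1788 18.2917 4.0227 0.0000 0.0000 0.0000 0.0000
69.9466 58.0712 44.0816 27.6014 8.1872 0.0000 0.0000 0.0000 0.0000 0.0000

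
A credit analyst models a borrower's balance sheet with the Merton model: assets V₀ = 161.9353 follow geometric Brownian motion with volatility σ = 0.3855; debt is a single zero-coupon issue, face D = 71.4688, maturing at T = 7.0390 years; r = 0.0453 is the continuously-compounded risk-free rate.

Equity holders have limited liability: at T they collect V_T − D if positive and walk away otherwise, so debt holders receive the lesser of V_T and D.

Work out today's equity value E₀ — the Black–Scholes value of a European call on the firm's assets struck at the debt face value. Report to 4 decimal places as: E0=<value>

With assets at 161.9353 and a single debt payment of 71.4688 at 7.0390 years:
d₁ = [ln(V₀/D) + (r + σ²/2)T] / (σ√T)
   = [ln(161.9353/71.4688) + (0.0453 + 0.5·0.3855²)·7.0390] / (0.3855·√7.0390)
   = [0.817936 + 0.841900] / 1.022774 = 1.622876
d₂ = d₁ − σ√T = 1.622876 − 1.022774 = 0.600102
N(d₁) = 0.947692,  N(d₂) = 0.725781,  e^(−rT) = 0.726972
E₀ = V₀·N(d₁) − D·e^(−rT)·N(d₂)
   = 161.9353·0.947692 − 71.4688·0.726972·0.725781 = 115.756242

E0=115.7562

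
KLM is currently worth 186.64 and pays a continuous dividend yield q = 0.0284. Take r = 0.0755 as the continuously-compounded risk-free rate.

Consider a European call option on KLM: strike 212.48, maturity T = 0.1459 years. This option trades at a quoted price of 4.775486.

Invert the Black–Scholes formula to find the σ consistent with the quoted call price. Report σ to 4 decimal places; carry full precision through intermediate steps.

At σ = 0.4521 the Black–Scholes value reproduces the quote:
σ√T = 0.4521·√0.1459 = 0.172688
d₁ = (ln(S/K) + (r−q+σ²/2)T) / (σ√T) = (ln(186.64/212.48) + (0.0755−0.0284+0.4521²/2)·0.1459) / 0.172688 = (-0.129666 + 0.021782) / 0.172688 = -0.624732
d₂ = d₁ − σ√T = -0.624732 − 0.172688 = -0.797420
e^{−rT} = 0.989045
e^{−qT} = 0.995865
N(d₁) = 0.266073,  N(d₂) = 0.212603
V = S·e^{−qT}·N(d₁) − K·e^{−rT}·N(d₂) = 49.454591 − 44.679106 = 4.775486 (the quoted price), and the Black–Scholes price is strictly increasing in σ, so σ is unique

sigma = 0.4521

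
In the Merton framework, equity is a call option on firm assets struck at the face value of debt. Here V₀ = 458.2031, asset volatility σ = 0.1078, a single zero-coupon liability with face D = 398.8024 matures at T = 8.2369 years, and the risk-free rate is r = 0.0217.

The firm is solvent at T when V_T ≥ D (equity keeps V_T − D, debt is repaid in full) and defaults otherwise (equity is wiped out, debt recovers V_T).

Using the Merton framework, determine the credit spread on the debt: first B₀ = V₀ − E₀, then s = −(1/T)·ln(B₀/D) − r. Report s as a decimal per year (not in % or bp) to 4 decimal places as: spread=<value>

spread=0.0035

Apply the equity-as-call identities (strike 398.8024, horizon 8.2369 years):
d₁ = [ln(V₀/D) + (r + σ²/2)T] / (σ√T)
   = [ln(458.2031/398.8024) + (0.0217 + 0.5·0.1078²)·8.2369] / (0.1078·√8.2369)
   = [0.138846 + 0.226601] / 0.309386 = 1.181201
d₂ = d₁ − σ√T = 1.181201 − 0.309386 = 0.871815
N(d₁) = 0.881239,  N(d₂) = 0.808345,  e^(−rT) = 0.836323
E₀ = V₀·N(d₁) − D·e^(−rT)·N(d₂)
   = 458.2031·0.881239 − 398.8024·0.836323·0.808345 = 134.180836
B₀ = V₀ − E₀ = 458.2031 − 134.180836 = 324.022264
spread = −(1/T)·ln(B₀/D) − r = −(1/8.2369)·ln(324.022264/398.8024) − 0.0217 = 0.00351019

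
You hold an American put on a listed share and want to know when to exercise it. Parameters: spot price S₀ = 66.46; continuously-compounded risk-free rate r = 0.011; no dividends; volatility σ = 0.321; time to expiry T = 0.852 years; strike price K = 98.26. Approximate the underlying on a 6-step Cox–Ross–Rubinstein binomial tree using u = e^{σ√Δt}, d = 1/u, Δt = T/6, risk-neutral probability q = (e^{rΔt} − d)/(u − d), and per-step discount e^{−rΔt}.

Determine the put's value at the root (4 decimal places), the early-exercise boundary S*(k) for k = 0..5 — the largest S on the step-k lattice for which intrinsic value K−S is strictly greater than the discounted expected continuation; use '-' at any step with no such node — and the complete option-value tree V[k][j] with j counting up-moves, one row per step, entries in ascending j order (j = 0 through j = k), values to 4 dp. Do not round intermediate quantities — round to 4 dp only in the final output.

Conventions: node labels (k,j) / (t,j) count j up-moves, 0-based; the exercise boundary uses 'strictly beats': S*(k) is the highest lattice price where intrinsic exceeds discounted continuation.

Δt=0.14200, u=1.12858, d=0.88607, q=0.47624, disc=e^(-rΔt)=0.99844
k=6 terminal: V=max(K-S,0) → 66.0966 57.2936 46.0812 31.8000 13.6101 0.0000 0.0000
k=5: j=0 S=36.2990 intr=61.9610 cont=61.8076 V=61.9610[EX]; j=1 S=46.2339 intr=52.0261 cont=51.8727 V=52.0261[EX]; j=2 S=58.8881 intr=39.3719 cont=39.2186 V=39.3719[EX]; j=3 S=75.0056 intr=23.2544 cont=23.1011 V=23.2544[EX]; j=4 S=95.5344 intr=2.7256 cont=7.1172 V=7.1172[hold]; j=5 S=121.6819 intr=0.0000 cont=0.0000 V=0.0000[hold]  S*(5)=75.0056
k=4: j=0 S=40.9664 intr=57.2936 cont=57.1402 V=57.2936[EX]; j=1 S=52.1788 intr=46.0812 cont=45.9278 V=46.0812[EX]; j=2 S=66.4600 intr=31.8000 cont=31.6466 V=31.8000[EX]; j=3 S=84.6499 intr=13.6101 cont=15.5449 V=15.5449[hold]; j=4 S=107.8184 intr=0.0000 cont=3.7219 V=3.7219[hold]  S*(4)=66.4600
k=3: j=0 S=46.2339 intr=52.0261 cont=51.8727 V=52.0261[EX]; j=1 S=58.8881 intr=39.3719 cont=39.2186 V=39.3719[EX]; j=2 S=75.0056 intr=23.2544 cont=24.0211 V=24.0211[hold]; j=3 S=95.5344 intr=2.7256 cont=9.8988 V=9.8988[hold]  S*(3)=58.8881
k=2: j=0 S=52.1788 intr=46.0812 cont=45.9278 V=46.0812[EX]; j=1 S=66.4600 intr=31.8000 cont=32.0112 V=32.0112[hold]; j=2 S=84.6499 intr=13.6101 cont=17.2685 V=17.2685[hold]  S*(2)=52.1788
k=1: j=0 S=58.8881 intr=39.3719 cont=39.3190 V=39.3719[EX]; j=1 S=75.0056 intr=23.2544 cont=24.9511 V=24.9511[hold]  S*(1)=58.8881
k=0: j=0 S=66.4600 intr=31.8000 cont=32.4534 V=32.4534[hold]  S*(0)=-

price = 32.4534
boundary = - 58.8881 52.1788 58.8881 66.4600 75.0056
tree:
32.4534
39.3719 24.9511
46.0812 32.0112 17.2685
52.0261 39.3719 24.0211 9.8988
57.2936 46.0812 31.8000 15.5449 3.7219
61.9610 52.0261 39.3719 23.2544 7.1172 0.0000
66.0966 57.2936 46.0812 31.8000 13.6101 0.0000 0.0000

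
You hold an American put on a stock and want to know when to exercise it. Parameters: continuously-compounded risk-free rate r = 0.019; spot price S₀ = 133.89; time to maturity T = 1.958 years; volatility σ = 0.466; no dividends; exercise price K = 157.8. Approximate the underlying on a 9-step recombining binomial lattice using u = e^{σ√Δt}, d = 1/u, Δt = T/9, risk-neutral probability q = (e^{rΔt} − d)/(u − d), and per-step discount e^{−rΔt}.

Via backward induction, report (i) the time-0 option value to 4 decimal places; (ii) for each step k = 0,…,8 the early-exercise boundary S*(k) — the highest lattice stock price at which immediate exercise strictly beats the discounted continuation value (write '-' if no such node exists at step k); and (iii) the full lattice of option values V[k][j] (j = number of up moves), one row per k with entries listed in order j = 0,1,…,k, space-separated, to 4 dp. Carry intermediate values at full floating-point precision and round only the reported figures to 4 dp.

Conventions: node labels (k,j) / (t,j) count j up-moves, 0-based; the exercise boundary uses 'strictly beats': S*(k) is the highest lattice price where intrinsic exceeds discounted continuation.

price = 46.9963
boundary = - - - 69.7524 56.1258 69.7524 86.6873 69.7524 86.6873
tree:
46.9963
59.6979 32.2300
73.6498 43.5514 18.9804
88.0476 57.0968 27.7443 8.6694
101.6742 72.2994 39.4305 14.0174 2.3510
112.6387 88.0476 54.1187 22.2189 4.3342 0.0000
121.4613 101.6742 71.1127 34.2825 7.9903 0.0000 0.0000
128.5603 112.6387 88.0476 50.8878 14.7308 0.0000 0.0000 0.0000
134.2724 121.4613 101.6742 71.1127 27.1572 0.0000 0.0000 0.0000 0.0000
138.8687 128.5603 112.6387 88.0476 50.0663 0.0000 0.0000 0.0000 0.0000 0.0000

Δt=0.21756  u=1.24279  d=0.80464  q=0.45533  discount=0.99587
step 9 (expiry): payoffs max(K−S,0) = 138.8687 128.5603 112.6387 88.0476 50.0663 0.0000 0.0000 0.0000 0.0000 0.0000
step 8: (k=8,j=0): S=23.5276, K−S=134.2724, hold=133.6215 ⇒ V=134.2724 exercise | (k=8,j=1): S=36.3387, K−S=121.4613, hold=120.8103 ⇒ V=121.4613 exercise | (k=8,j=2): S=56.1258, K−S=101.6742, hold=101.0233 ⇒ V=101.6742 exercise | (k=8,j=3): S=86.6873, K−S=71.1127, hold=70.4618 ⇒ V=71.1127 exercise | (k=8,j=4): S=133.8900, K−S=23.9100, hold=27.1572 ⇒ V=27.1572 continue | (k=8,j=5): S=206.7954, K−S=0.0000, hold=0.0000 ⇒ V=0.0000 continue | (k=8,j=6): S=319.3991, K−S=0.0000, hold=0.0000 ⇒ V=0.0000 continue | (k=8,j=7): S=493.3174, K−S=0.0000, hold=0.0000 ⇒ V=0.0000 continue | (k=8,j=8): S=761.9371, K−S=0.0000, hold=0.0000 ⇒ V=0.0000 continue  boundary S*=86.6873
step 7: (k=7,j=0): S=29.2397, K−S=128.5603, hold=127.9093 ⇒ V=128.5603 exercise | (k=7,j=1): S=45.1613, K−S=112.6387, hold=111.9878 ⇒ V=112.6387 exercise | (k=7,j=2): S=69.7524, K−S=88.0476, hold=87.3967 ⇒ V=88.0476 exercise | (k=7,j=3): S=107.7337, K−S=50.0663, hold=50.8878 ⇒ V=50.8878 continue | (k=7,j=4): S=166.3966, K−S=0.0000, hold=14.7308 ⇒ V=14.7308 continue | (k=7,j=5): S=257.0025, K−S=0.0000, hold=0.0000 ⇒ V=0.0000 continue | (k=7,j=6): S=396.9447, K−S=0.0000, hold=0.0000 ⇒ V=0.0000 continue | (k=7,j=7): S=613.0879, K−S=0.0000, hold=0.0000 ⇒ V=0.0000 continue  boundary S*=69.7524
step 6: (k=6,j=0): S=36.3387, K−S=121.4613, hold=120.8103 ⇒ V=121.4613 exercise | (k=6,j=1): S=56.1258, K−S=101.6742, hold=101.0233 ⇒ V=101.6742 exercise | (k=6,j=2): S=86.6873, K−S=71.1127, hold=70.8343 ⇒ V=71.1127 exercise | (k=6,j=3): S=133.8900, K−S=23.9100, hold=34.2825 ⇒ V=34.2825 continue | (k=6,j=4): S=206.7954, K−S=0.0000, hold=7.9903 ⇒ V=7.9903 continue | (k=6,j=5): S=319.3991, K−S=0.0000, hold=0.0000 ⇒ V=0.0000 continue | (k=6,j=6): S=493.3174, K−S=0.0000, hold=0.0000 ⇒ V=0.0000 continue  boundary S*=86.6873
step 5: (k=5,j=0): S=45.1613, K−S=112.6387, hold=111.9878 ⇒ V=112.6387 exercise | (k=5,j=1): S=69.7524, K−S=88.0476, hold=87.3967 ⇒ V=88.0476 exercise | (k=5,j=2): S=107.7337, K−S=50.0663, hold=54.1187 ⇒ V=54.1187 continue | (k=5,j=3): S=166.3966, K−S=0.0000, hold=22.2189 ⇒ V=22.2189 continue | (k=5,j=4): S=257.0025, K−S=0.0000, hold=4.3342 ⇒ V=4.3342 continue | (k=5,j=5): S=396.9447, K−S=0.0000, hold=0.0000 ⇒ V=0.0000 continue  boundary S*=69.7524
step 4: (k=4,j=0): S=56.1258, K−S=101.6742, hold=101.0233 ⇒ V=101.6742 exercise | (k=4,j=1): S=86.6873, K−S=71.1127, hold=72.2994 ⇒ V=72.2994 continue | (k=4,j=2): S=133.8900, K−S=23.9100, hold=39.4305 ⇒ V=39.4305 continue | (k=4,j=3): S=206.7954, K−S=0.0000, hold=14.0174 ⇒ V=14.0174 continue | (k=4,j=4): S=319.3991, K−S=0.0000, hold=2.3510 ⇒ V=2.3510 continue  boundary S*=56.1258
step 3: (k=3,j=0): S=69.7524, K−S=88.0476, hold=87.9348 ⇒ V=88.0476 exercise | (k=3,j=1): S=107.7337, K−S=50.0663, hold=57.0968 ⇒ V=57.0968 continue | (k=3,j=2): S=166.3966, K−S=0.0000, hold=27.7443 ⇒ V=27.7443 continue | (k=3,j=3): S=257.0025, K−S=0.0000, hold=8.6694 ⇒ V=8.6694 continue  boundary S*=69.7524
step 2: (k=2,j=0): S=86.6873, K−S=71.1127, hold=73.6498 ⇒ V=73.6498 continue | (k=2,j=1): S=133.8900, K−S=23.9100, hold=43.5514 ⇒ V=43.5514 continue | (k=2,j=2): S=206.7954, K−S=0.0000, hold=18.9804 ⇒ V=18.9804 continue  boundary S*=-
step 1: (k=1,j=0): S=107.7337, K−S=50.0663, hold=59.6979 ⇒ V=59.6979 continue | (k=1,j=1): S=166.3966, K−S=0.0000, hold=32.2300 ⇒ V=32.2300 continue  boundary S*=-
step 0: (k=0,j=0): S=133.8900, K−S=23.9100, hold=46.9963 ⇒ V=46.9963 continue  boundary S*=-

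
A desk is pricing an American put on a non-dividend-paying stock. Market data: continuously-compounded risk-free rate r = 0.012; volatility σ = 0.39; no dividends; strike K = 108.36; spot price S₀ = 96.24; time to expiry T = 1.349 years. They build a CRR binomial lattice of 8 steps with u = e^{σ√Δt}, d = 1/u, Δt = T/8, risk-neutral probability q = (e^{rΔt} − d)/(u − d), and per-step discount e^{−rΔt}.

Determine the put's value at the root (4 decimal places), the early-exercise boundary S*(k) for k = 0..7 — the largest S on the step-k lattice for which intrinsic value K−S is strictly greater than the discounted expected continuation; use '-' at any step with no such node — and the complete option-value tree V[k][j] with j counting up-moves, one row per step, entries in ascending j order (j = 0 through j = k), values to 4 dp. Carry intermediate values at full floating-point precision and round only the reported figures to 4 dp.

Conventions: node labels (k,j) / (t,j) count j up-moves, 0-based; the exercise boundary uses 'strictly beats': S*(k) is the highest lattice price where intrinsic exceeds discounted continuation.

price = 24.5364
boundary = - - - - 50.7163 59.5250 69.8637 81.9981
tree:
24.5364
31.8674 16.2538
40.1594 22.5170 9.1571
48.9629 30.2597 13.7545 3.9360
57.6437 39.2418 20.1126 6.5384 0.9751
65.1489 48.8350 28.4345 10.6770 1.8308 0.0000
71.5434 57.6437 38.4963 17.0438 3.4377 0.0000 0.0000
76.9917 65.1489 48.8350 26.3619 6.4548 0.0000 0.0000 0.0000
81.6337 71.5434 57.6437 38.4963 12.1200 0.0000 0.0000 0.0000 0.0000

Δt=0.16862, u=1.17369, d=0.85202, q=0.46634, disc=e^(-rΔt)=0.99798
k=8 terminal: V=max(K-S,0) → 81.6337 71.5434 57.6437 38.4963 12.1200 0.0000 0.0000 0.0000 0.0000
k=7: j=0 S=31.3683 intr=76.9917 cont=76.7726 V=76.9917[EX]; j=1 S=43.2111 intr=65.1489 cont=64.9298 V=65.1489[EX]; j=2 S=59.5250 intr=48.8350 cont=48.6159 V=48.8350[EX]; j=3 S=81.9981 intr=26.3619 cont=26.1429 V=26.3619[EX]; j=4 S=112.9556 intr=0.0000 cont=6.4548 V=6.4548[hold]; j=5 S=155.6008 intr=0.0000 cont=0.0000 V=0.0000[hold]; j=6 S=214.3462 intr=0.0000 cont=0.0000 V=0.0000[hold]; j=7 S=295.2704 intr=0.0000 cont=0.0000 V=0.0000[hold]  S*(7)=81.9981
k=6: j=0 S=36.8166 intr=71.5434 cont=71.3244 V=71.5434[EX]; j=1 S=50.7163 intr=57.6437 cont=57.4247 V=57.6437[EX]; j=2 S=69.8637 intr=38.4963 cont=38.2773 V=38.4963[EX]; j=3 S=96.2400 intr=12.1200 cont=17.0438 V=17.0438[hold]; j=4 S=132.5744 intr=0.0000 cont=3.4377 V=3.4377[hold]; j=5 S=182.6265 intr=0.0000 cont=0.0000 V=0.0000[hold]; j=6 S=251.5752 intr=0.0000 cont=0.0000 V=0.0000[hold]  S*(6)=69.8637
k=5: j=0 S=43.2111 intr=65.1489 cont=64.9298 V=65.1489[EX]; j=1 S=59.5250 intr=48.8350 cont=48.6159 V=48.8350[EX]; j=2 S=81.9981 intr=26.3619 cont=28.4345 V=28.4345[hold]; j=3 S=112.9556 intr=0.0000 cont=10.6770 V=10.6770[hold]; j=4 S=155.6008 intr=0.0000 cont=1.8308 V=1.8308[hold]; j=5 S=214.3462 intr=0.0000 cont=0.0000 V=0.0000[hold]  S*(5)=59.5250
k=4: j=0 S=50.7163 intr=57.6437 cont=57.4247 V=57.6437[EX]; j=1 S=69.8637 intr=38.4963 cont=39.2418 V=39.2418[hold]; j=2 S=96.2400 intr=12.1200 cont=20.1126 V=20.1126[hold]; j=3 S=132.5744 intr=0.0000 cont=6.5384 V=6.5384[hold]; j=4 S=182.6265 intr=0.0000 cont=0.9751 V=0.9751[hold]  S*(4)=50.7163
k=3: j=0 S=59.5250 intr=48.8350 cont=48.9629 V=48.9629[hold]; j=1 S=81.9981 intr=26.3619 cont=30.2597 V=30.2597[hold]; j=2 S=112.9556 intr=0.0000 cont=13.7545 V=13.7545[hold]; j=3 S=155.6008 intr=0.0000 cont=3.9360 V=3.9360[hold]  S*(3)=-
k=2: j=0 S=69.8637 intr=38.4963 cont=40.1594 V=40.1594[hold]; j=1 S=96.2400 intr=12.1200 cont=22.5170 V=22.5170[hold]; j=2 S=132.5744 intr=0.0000 cont=9.1571 V=9.1571[hold]  S*(2)=-
k=1: j=0 S=81.9981 intr=26.3619 cont=31.8674 V=31.8674[hold]; j=1 S=112.9556 intr=0.0000 cont=16.2538 V=16.2538[hold]  S*(1)=-
k=0: j=0 S=96.2400 intr=12.1200 cont=24.5364 V=24.5364[hold]  S*(0)=-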